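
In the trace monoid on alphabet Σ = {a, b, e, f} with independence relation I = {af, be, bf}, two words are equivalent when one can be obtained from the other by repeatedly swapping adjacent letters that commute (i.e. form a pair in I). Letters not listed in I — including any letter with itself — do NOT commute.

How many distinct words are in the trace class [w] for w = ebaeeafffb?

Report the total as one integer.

drop 0:e onto floor
drop 1:b onto floor
drop 2:a onto {0:e, 1:b}
drop 3:e onto {2:a}
drop 4:e onto {3:e}
drop 5:a onto {4:e}
drop 6:f onto {4:e}
drop 7:f onto {6:f}
drop 8:f onto {7:f}
drop 9:b onto {5:a}
ground layer = {0:e, 1:b}
drop-orders for the pieces not yet dropped (sum over which currently-grounded one goes next):
  1 to go: {8} 1  {9} 1
  2 to go: {5,9} 1  {7,8} 1  {8,9} 2
  3 to go: {5,8,9} 3  {6,7,8} 1  {7,8,9} 3
  4 to go: {5,7,8,9} 6  {6,7,8,9} 4
  5 to go: {5,6,7,8,9} 10
  6 to go: {4,5,6,7,8,9} 10
  7 to go: {3,4,5,6,7,8,9} 10
  8 to go: {2,3,4,5,6,7,8,9} 10
  if 0:e drops first: 10 orders
  if 1:b drops first: 10 orders
heap linearizations: 20

20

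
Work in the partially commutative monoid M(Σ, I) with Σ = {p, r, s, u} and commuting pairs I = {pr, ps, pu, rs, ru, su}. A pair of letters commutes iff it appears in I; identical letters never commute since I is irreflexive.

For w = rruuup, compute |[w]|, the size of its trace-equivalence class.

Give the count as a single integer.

60

piece 0:r — minimal
piece 1:r rests on {0:r}
piece 2:u — minimal
piece 3:u rests on {2:u}
piece 4:u rests on {3:u}
piece 5:p — minimal
minimal pieces: {0:r, 2:u, 5:p}
ways to finish when only these pieces remain (= sum over removing one remaining piece with nothing left below it):
  1 left: {1}→1  {4}→1  {5}→1
  2 left: {0,1}→1  {1,4}→2  {1,5}→2  {3,4}→1  {4,5}→2
  3 left: {0,1,4}→3  {0,1,5}→3  {1,3,4}→3  {1,4,5}→6  {2,3,4}→1  {3,4,5}→3
  4 left: {0,1,3,4}→6  {0,1,4,5}→12  {1,2,3,4}→4  {1,3,4,5}→12  {2,3,4,5}→4
  placing 0:r first → 20 extensions
  placing 2:u first → 30 extensions
  placing 5:p first → 10 extensions
total linear extensions = 60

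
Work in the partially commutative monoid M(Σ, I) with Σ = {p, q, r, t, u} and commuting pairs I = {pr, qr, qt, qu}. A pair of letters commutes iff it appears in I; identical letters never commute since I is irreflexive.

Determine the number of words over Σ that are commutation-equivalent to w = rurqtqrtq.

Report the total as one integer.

piece 0:r — minimal
piece 1:u rests on {0:r}
piece 2:r rests on {1:u}
piece 3:q — minimal
piece 4:t rests on {2:r}
piece 5:q rests on {3:q}
piece 6:r rests on {4:t}
piece 7:t rests on {6:r}
piece 8:q rests on {5:q}
minimal pieces: {0:r, 3:q}
ways to finish when only these pieces remain (= sum over removing one remaining piece with nothing left below it):
  1 left: {7}→1  {8}→1
  2 left: {5,8}→1  {6,7}→1  {7,8}→2
  3 left: {3,5,8}→1  {4,6,7}→1  {5,7,8}→3  {6,7,8}→3
  4 left: {2,4,6,7}→1  {3,5,7,8}→4  {4,6,7,8}→4  {5,6,7,8}→6
  5 left: {1,2,4,6,7}→1  {2,4,6,7,8}→5  {3,5,6,7,8}→10  {4,5,6,7,8}→10
  6 left: {0,1,2,4,6,7}→1  {1,2,4,6,7,8}→6  {2,4,5,6,7,8}→15  {3,4,5,6,7,8}→20
  7 left: {0,1,2,4,6,7,8}→7  {1,2,4,5,6,7,8}→21  {2,3,4,5,6,7,8}→35
  placing 0:r first → 56 extensions
  placing 3:q first → 28 extensions
total linear extensions = 84

84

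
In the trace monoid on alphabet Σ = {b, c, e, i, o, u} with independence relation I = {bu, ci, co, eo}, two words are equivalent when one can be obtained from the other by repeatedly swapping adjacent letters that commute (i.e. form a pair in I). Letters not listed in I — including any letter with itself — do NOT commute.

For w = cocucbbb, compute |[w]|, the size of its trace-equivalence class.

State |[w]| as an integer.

3

piece 0:c — minimal
piece 1:o — minimal
piece 2:c rests on {0:c}
piece 3:u rests on {1:o, 2:c}
piece 4:c rests on {3:u}
piece 5:b rests on {4:c}
piece 6:b rests on {5:b}
piece 7:b rests on {6:b}
minimal pieces: {0:c, 1:o}
ways to finish when only these pieces remain (= sum over removing one remaining piece with nothing left below it):
  1 left: {7}→1
  2 left: {6,7}→1
  3 left: {5,6,7}→1
  4 left: {4,5,6,7}→1
  5 left: {3,4,5,6,7}→1
  6 left: {1,3,4,5,6,7}→1  {2,3,4,5,6,7}→1
  placing 0:c first → 2 extensions
  placing 1:o first → 1 extensions
total linear extensions = 3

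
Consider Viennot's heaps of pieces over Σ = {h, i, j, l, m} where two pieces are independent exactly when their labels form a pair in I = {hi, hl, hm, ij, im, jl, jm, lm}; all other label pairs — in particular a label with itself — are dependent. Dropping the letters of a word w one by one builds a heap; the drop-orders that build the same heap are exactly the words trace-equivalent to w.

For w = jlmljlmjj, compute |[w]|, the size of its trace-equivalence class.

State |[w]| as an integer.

#0=j has no predecessor
#1=l has no predecessor
#2=m has no predecessor
#3=l depends on [1:l]
#4=j depends on [0:j]
#5=l depends on [3:l]
#6=m depends on [2:m]
#7=j depends on [4:j]
#8=j depends on [7:j]
sources: [0:j, 1:l, 2:m]
N(rest) = Σ N(rest − s) over sources s of rest; N(one piece) = 1:
  size 1 → [5]=1  [6]=1  [8]=1
  size 2 → [2,6]=1  [3,5]=1  [5,6]=2  [5,8]=2  [6,8]=2  [7,8]=1
  size 3 → [1,3,5]=1  [2,5,6]=3  [2,6,8]=3  [3,5,6]=3  [3,5,8]=3  [4,7,8]=1  [5,6,8]=6  [5,7,8]=3  [6,7,8]=3
  size 4 → [0,4,7,8]=1  [1,3,5,6]=4  [1,3,5,8]=4  [2,3,5,6]=6  [2,5,6,8]=12  [2,6,7,8]=6  [3,5,6,8]=12  [3,5,7,8]=6  [4,5,7,8]=4  [4,6,7,8]=4  [5,6,7,8]=12
  size 5 → [0,4,5,7,8]=5  [0,4,6,7,8]=5  [1,2,3,5,6]=10  [1,3,5,6,8]=20  [1,3,5,7,8]=10  [2,3,5,6,8]=30  [2,4,6,7,8]=10  [2,5,6,7,8]=30  [3,4,5,7,8]=10  [3,5,6,7,8]=30  [4,5,6,7,8]=20
  size 6 → [0,2,4,6,7,8]=15  [0,3,4,5,7,8]=15  [0,4,5,6,7,8]=30  [1,2,3,5,6,8]=60  [1,3,4,5,7,8]=20  [1,3,5,6,7,8]=60  [2,3,5,6,7,8]=90  [2,4,5,6,7,8]=60  [3,4,5,6,7,8]=60
  size 7 → [0,1,3,4,5,7,8]=35  [0,2,4,5,6,7,8]=105  [0,3,4,5,6,7,8]=105  [1,2,3,5,6,7,8]=210  [1,3,4,5,6,7,8]=140  [2,3,4,5,6,7,8]=210
  first=0(j) contributes 560
  first=1(l) contributes 420
  first=2(m) contributes 280
|[w]| = 1260

1260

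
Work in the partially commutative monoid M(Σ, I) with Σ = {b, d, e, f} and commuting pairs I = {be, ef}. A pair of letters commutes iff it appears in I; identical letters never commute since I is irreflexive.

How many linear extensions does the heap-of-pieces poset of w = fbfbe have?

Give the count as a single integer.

#0=f has no predecessor
#1=b depends on [0:f]
#2=f depends on [1:b]
#3=b depends on [2:f]
#4=e has no predecessor
sources: [0:f, 4:e]
N(rest) = Σ N(rest − s) over sources s of rest; N(one piece) = 1:
  size 1 → [3]=1  [4]=1
  size 2 → [2,3]=1  [3,4]=2
  size 3 → [1,2,3]=1  [2,3,4]=3
  first=0(f) contributes 4
  first=4(e) contributes 1
|[w]| = 5

5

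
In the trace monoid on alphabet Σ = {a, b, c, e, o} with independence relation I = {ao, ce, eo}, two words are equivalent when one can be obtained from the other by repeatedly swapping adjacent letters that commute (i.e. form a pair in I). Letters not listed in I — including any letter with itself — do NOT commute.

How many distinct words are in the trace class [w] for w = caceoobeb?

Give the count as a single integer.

4

drop 0:c onto floor
drop 1:a onto {0:c}
drop 2:c onto {1:a}
drop 3:e onto {1:a}
drop 4:o onto {2:c}
drop 5:o onto {4:o}
drop 6:b onto {3:e, 5:o}
drop 7:e onto {6:b}
drop 8:b onto {7:e}
ground layer = {0:c}
drop-orders for the pieces not yet dropped (sum over which currently-grounded one goes next):
  1 to go: {8} 1
  2 to go: {7,8} 1
  3 to go: {6,7,8} 1
  4 to go: {3,6,7,8} 1  {5,6,7,8} 1
  5 to go: {3,5,6,7,8} 2  {4,5,6,7,8} 1
  6 to go: {2,4,5,6,7,8} 1  {3,4,5,6,7,8} 3
  7 to go: {2,3,4,5,6,7,8} 4
  if 0:c drops first: 4 orders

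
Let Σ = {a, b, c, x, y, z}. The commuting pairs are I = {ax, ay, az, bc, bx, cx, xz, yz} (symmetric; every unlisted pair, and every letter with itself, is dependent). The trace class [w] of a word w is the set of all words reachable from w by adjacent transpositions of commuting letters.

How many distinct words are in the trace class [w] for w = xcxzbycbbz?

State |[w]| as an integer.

piece 0:x — minimal
piece 1:c — minimal
piece 2:x rests on {0:x}
piece 3:z rests on {1:c}
piece 4:b rests on {3:z}
piece 5:y rests on {2:x, 4:b}
piece 6:c rests on {5:y}
piece 7:b rests on {5:y}
piece 8:b rests on {7:b}
piece 9:z rests on {6:c, 8:b}
minimal pieces: {0:x, 1:c}
ways to finish when only these pieces remain (= sum over removing one remaining piece with nothing left below it):
  1 left: {9}→1
  2 left: {6,9}→1  {8,9}→1
  3 left: {6,8,9}→2  {7,8,9}→1
  4 left: {6,7,8,9}→3
  5 left: {5,6,7,8,9}→3
  6 left: {2,5,6,7,8,9}→3  {4,5,6,7,8,9}→3
  7 left: {0,2,5,6,7,8,9}→3  {2,4,5,6,7,8,9}→6  {3,4,5,6,7,8,9}→3
  8 left: {0,2,4,5,6,7,8,9}→9  {1,3,4,5,6,7,8,9}→3  {2,3,4,5,6,7,8,9}→9
  placing 0:x first → 12 extensions
  placing 1:c first → 18 extensions
total linear extensions = 30

30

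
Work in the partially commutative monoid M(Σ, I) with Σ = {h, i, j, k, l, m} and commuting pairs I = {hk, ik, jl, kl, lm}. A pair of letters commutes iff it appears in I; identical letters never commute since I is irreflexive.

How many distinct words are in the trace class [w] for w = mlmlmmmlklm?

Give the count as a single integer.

piece 0:m — minimal
piece 1:l — minimal
piece 2:m rests on {0:m}
piece 3:l rests on {1:l}
piece 4:m rests on {2:m}
piece 5:m rests on {4:m}
piece 6:m rests on {5:m}
piece 7:l rests on {3:l}
piece 8:k rests on {6:m}
piece 9:l rests on {7:l}
piece 10:m rests on {8:k}
minimal pieces: {0:m, 1:l}
ways to finish when only these pieces remain (= sum over removing one remaining piece with nothing left below it):
  1 left: {9}→1  {10}→1
  2 left: {7,9}→1  {8,10}→1  {9,10}→2
  3 left: {3,7,9}→1  {6,8,10}→1  {7,9,10}→3  {8,9,10}→3
  4 left: {1,3,7,9}→1  {3,7,9,10}→4  {5,6,8,10}→1  {6,8,9,10}→4  {7,8,9,10}→6
  5 left: {1,3,7,9,10}→5  {3,7,8,9,10}→10  {4,5,6,8,10}→1  {5,6,8,9,10}→5  {6,7,8,9,10}→10
  6 left: {1,3,7,8,9,10}→15  {2,4,5,6,8,10}→1  {3,6,7,8,9,10}→20  {4,5,6,8,9,10}→6  {5,6,7,8,9,10}→15
  7 left: {0,2,4,5,6,8,10}→1  {1,3,6,7,8,9,10}→35  {2,4,5,6,8,9,10}→7  {3,5,6,7,8,9,10}→35  {4,5,6,7,8,9,10}→21
  8 left: {0,2,4,5,6,8,9,10}→8  {1,3,5,6,7,8,9,10}→70  {2,4,5,6,7,8,9,10}→28  {3,4,5,6,7,8,9,10}→56
  9 left: {0,2,4,5,6,7,8,9,10}→36  {1,3,4,5,6,7,8,9,10}→126  {2,3,4,5,6,7,8,9,10}→84
  placing 0:m first → 210 extensions
  placing 1:l first → 120 extensions
total linear extensions = 330

330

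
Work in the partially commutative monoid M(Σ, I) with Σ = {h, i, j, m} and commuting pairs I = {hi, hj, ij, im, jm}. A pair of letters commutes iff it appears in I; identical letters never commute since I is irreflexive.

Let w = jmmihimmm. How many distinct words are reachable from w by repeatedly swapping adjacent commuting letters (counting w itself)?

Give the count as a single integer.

drop 0:j onto floor
drop 1:m onto floor
drop 2:m onto {1:m}
drop 3:i onto floor
drop 4:h onto {2:m}
drop 5:i onto {3:i}
drop 6:m onto {4:h}
drop 7:m onto {6:m}
drop 8:m onto {7:m}
ground layer = {0:j, 1:m, 3:i}
drop-orders for the pieces not yet dropped (sum over which currently-grounded one goes next):
  1 to go: {0} 1  {5} 1  {8} 1
  2 to go: {0,5} 2  {0,8} 2  {3,5} 1  {5,8} 2  {7,8} 1
  3 to go: {0,3,5} 3  {0,5,8} 6  {0,7,8} 3  {3,5,8} 3  {5,7,8} 3  {6,7,8} 1
  4 to go: {0,3,5,8} 12  {0,5,7,8} 12  {0,6,7,8} 4  {3,5,7,8} 6  {4,6,7,8} 1  {5,6,7,8} 4
  5 to go: {0,3,5,7,8} 30  {0,4,6,7,8} 5  {0,5,6,7,8} 20  {2,4,6,7,8} 1  {3,5,6,7,8} 10  {4,5,6,7,8} 5
  6 to go: {0,2,4,6,7,8} 6  {0,3,5,6,7,8} 60  {0,4,5,6,7,8} 30  {1,2,4,6,7,8} 1  {2,4,5,6,7,8} 6  {3,4,5,6,7,8} 15
  7 to go: {0,1,2,4,6,7,8} 7  {0,2,4,5,6,7,8} 42  {0,3,4,5,6,7,8} 105  {1,2,4,5,6,7,8} 7  {2,3,4,5,6,7,8} 21
  if 0:j drops first: 28 orders
  if 1:m drops first: 168 orders
  if 3:i drops first: 56 orders
heap linearizations: 252

252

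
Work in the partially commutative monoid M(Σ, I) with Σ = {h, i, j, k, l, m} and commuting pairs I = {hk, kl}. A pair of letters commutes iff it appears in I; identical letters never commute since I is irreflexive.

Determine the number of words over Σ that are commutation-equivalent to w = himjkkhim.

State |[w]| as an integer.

3

drop 0:h onto floor
drop 1:i onto {0:h}
drop 2:m onto {1:i}
drop 3:j onto {2:m}
drop 4:k onto {3:j}
drop 5:k onto {4:k}
drop 6:h onto {3:j}
drop 7:i onto {5:k, 6:h}
drop 8:m onto {7:i}
ground layer = {0:h}
drop-orders for the pieces not yet dropped (sum over which currently-grounded one goes next):
  1 to go: {8} 1
  2 to go: {7,8} 1
  3 to go: {5,7,8} 1  {6,7,8} 1
  4 to go: {4,5,7,8} 1  {5,6,7,8} 2
  5 to go: {4,5,6,7,8} 3
  6 to go: {3,4,5,6,7,8} 3
  7 to go: {2,3,4,5,6,7,8} 3
  if 0:h drops first: 3 orders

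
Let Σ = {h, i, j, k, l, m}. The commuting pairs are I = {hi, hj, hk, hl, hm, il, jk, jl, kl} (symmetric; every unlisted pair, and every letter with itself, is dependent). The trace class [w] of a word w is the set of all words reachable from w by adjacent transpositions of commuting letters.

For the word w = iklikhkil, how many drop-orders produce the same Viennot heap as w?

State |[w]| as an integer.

#0=i has no predecessor
#1=k depends on [0:i]
#2=l has no predecessor
#3=i depends on [1:k]
#4=k depends on [3:i]
#5=h has no predecessor
#6=k depends on [4:k]
#7=i depends on [6:k]
#8=l depends on [2:l]
sources: [0:i, 2:l, 5:h]
N(rest) = Σ N(rest − s) over sources s of rest; N(one piece) = 1:
  size 1 → [5]=1  [7]=1  [8]=1
  size 2 → [2,8]=1  [5,7]=2  [5,8]=2  [6,7]=1  [7,8]=2
  size 3 → [2,5,8]=3  [2,7,8]=3  [4,6,7]=1  [5,6,7]=3  [5,7,8]=6  [6,7,8]=3
  size 4 → [2,5,7,8]=12  [2,6,7,8]=6  [3,4,6,7]=1  [4,5,6,7]=4  [4,6,7,8]=4  [5,6,7,8]=12
  size 5 → [1,3,4,6,7]=1  [2,4,6,7,8]=10  [2,5,6,7,8]=30  [3,4,5,6,7]=5  [3,4,6,7,8]=5  [4,5,6,7,8]=20
  size 6 → [0,1,3,4,6,7]=1  [1,3,4,5,6,7]=6  [1,3,4,6,7,8]=6  [2,3,4,6,7,8]=15  [2,4,5,6,7,8]=60  [3,4,5,6,7,8]=30
  size 7 → [0,1,3,4,5,6,7]=7  [0,1,3,4,6,7,8]=7  [1,2,3,4,6,7,8]=21  [1,3,4,5,6,7,8]=42  [2,3,4,5,6,7,8]=105
  first=0(i) contributes 168
  first=2(l) contributes 56
  first=5(h) contributes 28
|[w]| = 252

252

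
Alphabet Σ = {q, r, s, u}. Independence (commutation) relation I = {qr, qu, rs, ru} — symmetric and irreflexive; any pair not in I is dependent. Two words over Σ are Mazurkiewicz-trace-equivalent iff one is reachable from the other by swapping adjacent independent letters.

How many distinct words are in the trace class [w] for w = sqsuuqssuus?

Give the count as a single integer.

3

piece 0:s — minimal
piece 1:q rests on {0:s}
piece 2:s rests on {1:q}
piece 3:u rests on {2:s}
piece 4:u rests on {3:u}
piece 5:q rests on {2:s}
piece 6:s rests on {4:u, 5:q}
piece 7:s rests on {6:s}
piece 8:u rests on {7:s}
piece 9:u rests on {8:u}
piece 10:s rests on {9:u}
minimal pieces: {0:s}
ways to finish when only these pieces remain (= sum over removing one remaining piece with nothing left below it):
  1 left: {10}→1
  2 left: {9,10}→1
  3 left: {8,9,10}→1
  4 left: {7,8,9,10}→1
  5 left: {6,7,8,9,10}→1
  6 left: {4,6,7,8,9,10}→1  {5,6,7,8,9,10}→1
  7 left: {3,4,6,7,8,9,10}→1  {4,5,6,7,8,9,10}→2
  8 left: {3,4,5,6,7,8,9,10}→3
  9 left: {2,3,4,5,6,7,8,9,10}→3
  placing 0:s first → 3 extensions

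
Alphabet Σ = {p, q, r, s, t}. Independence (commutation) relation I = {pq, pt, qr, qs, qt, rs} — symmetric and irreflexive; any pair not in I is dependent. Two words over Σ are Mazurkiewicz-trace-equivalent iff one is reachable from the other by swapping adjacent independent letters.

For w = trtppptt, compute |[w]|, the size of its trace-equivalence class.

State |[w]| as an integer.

drop 0:t onto floor
drop 1:r onto {0:t}
drop 2:t onto {1:r}
drop 3:p onto {1:r}
drop 4:p onto {3:p}
drop 5:p onto {4:p}
drop 6:t onto {2:t}
drop 7:t onto {6:t}
ground layer = {0:t}
drop-orders for the pieces not yet dropped (sum over which currently-grounded one goes next):
  1 to go: {5} 1  {7} 1
  2 to go: {4,5} 1  {5,7} 2  {6,7} 1
  3 to go: {2,6,7} 1  {3,4,5} 1  {4,5,7} 3  {5,6,7} 3
  4 to go: {2,5,6,7} 4  {3,4,5,7} 4  {4,5,6,7} 6
  5 to go: {2,4,5,6,7} 10  {3,4,5,6,7} 10
  6 to go: {2,3,4,5,6,7} 20
  if 0:t drops first: 20 orders

20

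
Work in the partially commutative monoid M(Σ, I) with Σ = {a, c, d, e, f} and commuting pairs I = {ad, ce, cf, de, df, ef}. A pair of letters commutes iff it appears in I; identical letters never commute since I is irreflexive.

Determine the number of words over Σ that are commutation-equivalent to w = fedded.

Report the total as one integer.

piece 0:f — minimal
piece 1:e — minimal
piece 2:d — minimal
piece 3:d rests on {2:d}
piece 4:e rests on {1:e}
piece 5:d rests on {3:d}
minimal pieces: {0:f, 1:e, 2:d}
ways to finish when only these pieces remain (= sum over removing one remaining piece with nothing left below it):
  1 left: {0}→1  {4}→1  {5}→1
  2 left: {0,4}→2  {0,5}→2  {1,4}→1  {3,5}→1  {4,5}→2
  3 left: {0,1,4}→3  {0,3,5}→3  {0,4,5}→6  {1,4,5}→3  {2,3,5}→1  {3,4,5}→3
  4 left: {0,1,4,5}→12  {0,2,3,5}→4  {0,3,4,5}→12  {1,3,4,5}→6  {2,3,4,5}→4
  placing 0:f first → 10 extensions
  placing 1:e first → 20 extensions
  placing 2:d first → 30 extensions
total linear extensions = 60

60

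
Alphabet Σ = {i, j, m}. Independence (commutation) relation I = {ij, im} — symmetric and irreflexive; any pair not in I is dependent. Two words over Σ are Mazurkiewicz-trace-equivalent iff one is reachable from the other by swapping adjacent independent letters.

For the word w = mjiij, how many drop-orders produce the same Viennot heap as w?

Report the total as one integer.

0(m) covers ∅
1(j) covers 0:m
2(i) covers ∅
3(i) covers 2:i
4(j) covers 1:j
floor of heap: 0:m, 2:i
completions by unplaced set U, small U first (add the entries for U minus each lowest piece of U):
  |U|=1: {3}:1  {4}:1
  |U|=2: {1,4}:1  {2,3}:1  {3,4}:2
  |U|=3: {0,1,4}:1  {1,3,4}:3  {2,3,4}:3
  start at 0(m): 6
  start at 2(i): 4
sum over floor = 10

10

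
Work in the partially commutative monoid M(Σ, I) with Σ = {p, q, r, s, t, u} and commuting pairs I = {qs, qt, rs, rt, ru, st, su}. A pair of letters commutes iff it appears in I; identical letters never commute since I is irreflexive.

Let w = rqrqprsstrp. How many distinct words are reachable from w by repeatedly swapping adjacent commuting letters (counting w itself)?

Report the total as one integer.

#0=r has no predecessor
#1=q depends on [0:r]
#2=r depends on [1:q]
#3=q depends on [2:r]
#4=p depends on [3:q]
#5=r depends on [4:p]
#6=s depends on [4:p]
#7=s depends on [6:s]
#8=t depends on [4:p]
#9=r depends on [5:r]
#10=p depends on [7:s, 8:t, 9:r]
sources: [0:r]
N(rest) = Σ N(rest − s) over sources s of rest; N(one piece) = 1:
  size 1 → [10]=1
  size 2 → [7,10]=1  [8,10]=1  [9,10]=1
  size 3 → [5,9,10]=1  [6,7,10]=1  [7,8,10]=2  [7,9,10]=2  [8,9,10]=2
  size 4 → [5,7,9,10]=3  [5,8,9,10]=3  [6,7,8,10]=3  [6,7,9,10]=3  [7,8,9,10]=6
  size 5 → [5,6,7,9,10]=6  [5,7,8,9,10]=12  [6,7,8,9,10]=12
  size 6 → [5,6,7,8,9,10]=30
  size 7 → [4,5,6,7,8,9,10]=30
  size 8 → [3,4,5,6,7,8,9,10]=30
  size 9 → [2,3,4,5,6,7,8,9,10]=30
  first=0(r) contributes 30

30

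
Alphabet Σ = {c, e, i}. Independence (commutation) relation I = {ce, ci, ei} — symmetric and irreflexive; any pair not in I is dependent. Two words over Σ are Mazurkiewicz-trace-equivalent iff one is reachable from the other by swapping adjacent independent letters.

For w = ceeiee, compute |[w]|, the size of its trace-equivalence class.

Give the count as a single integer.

30

drop 0:c onto floor
drop 1:e onto floor
drop 2:e onto {1:e}
drop 3:i onto floor
drop 4:e onto {2:e}
drop 5:e onto {4:e}
ground layer = {0:c, 1:e, 3:i}
drop-orders for the pieces not yet dropped (sum over which currently-grounded one goes next):
  1 to go: {0} 1  {3} 1  {5} 1
  2 to go: {0,3} 2  {0,5} 2  {3,5} 2  {4,5} 1
  3 to go: {0,3,5} 6  {0,4,5} 3  {2,4,5} 1  {3,4,5} 3
  4 to go: {0,2,4,5} 4  {0,3,4,5} 12  {1,2,4,5} 1  {2,3,4,5} 4
  if 0:c drops first: 5 orders
  if 1:e drops first: 20 orders
  if 3:i drops first: 5 orders
heap linearizations: 30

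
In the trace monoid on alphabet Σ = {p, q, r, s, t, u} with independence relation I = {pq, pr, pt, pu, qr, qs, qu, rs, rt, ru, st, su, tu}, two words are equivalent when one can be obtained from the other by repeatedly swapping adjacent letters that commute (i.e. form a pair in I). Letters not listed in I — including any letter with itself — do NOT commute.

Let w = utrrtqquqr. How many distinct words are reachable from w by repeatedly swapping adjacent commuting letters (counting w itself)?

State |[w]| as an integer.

0(u) covers ∅
1(t) covers ∅
2(r) covers ∅
3(r) covers 2:r
4(t) covers 1:t
5(q) covers 4:t
6(q) covers 5:q
7(u) covers 0:u
8(q) covers 6:q
9(r) covers 3:r
floor of heap: 0:u, 1:t, 2:r
completions by unplaced set U, small U first (add the entries for U minus each lowest piece of U):
  |U|=1: {7}:1  {8}:1  {9}:1
  |U|=2: {0,7}:1  {3,9}:1  {6,8}:1  {7,8}:2  {7,9}:2  {8,9}:2
  |U|=3: {0,7,8}:3  {0,7,9}:3  {2,3,9}:1  {3,7,9}:3  {3,8,9}:3  {5,6,8}:1  {6,7,8}:3  {6,8,9}:3  {7,8,9}:6
  |U|=4: {0,3,7,9}:6  {0,6,7,8}:6  {0,7,8,9}:12  {2,3,7,9}:4  {2,3,8,9}:4  {3,6,8,9}:6  {3,7,8,9}:12  {4,5,6,8}:1  {5,6,7,8}:4  {5,6,8,9}:4  {6,7,8,9}:12
  |U|=5: {0,2,3,7,9}:10  {0,3,7,8,9}:30  {0,5,6,7,8}:10  {0,6,7,8,9}:30  {1,4,5,6,8}:1  {2,3,6,8,9}:10  {2,3,7,8,9}:20  {3,5,6,8,9}:10  {3,6,7,8,9}:30  {4,5,6,7,8}:5  {4,5,6,8,9}:5  {5,6,7,8,9}:20
  |U|=6: {0,2,3,7,8,9}:60  {0,3,6,7,8,9}:90  {0,4,5,6,7,8}:15  {0,5,6,7,8,9}:60  {1,4,5,6,7,8}:6  {1,4,5,6,8,9}:6  {2,3,5,6,8,9}:20  {2,3,6,7,8,9}:60  {3,4,5,6,8,9}:15  {3,5,6,7,8,9}:60  {4,5,6,7,8,9}:30
  |U|=7: {0,1,4,5,6,7,8}:21  {0,2,3,6,7,8,9}:210  {0,3,5,6,7,8,9}:210  {0,4,5,6,7,8,9}:105  {1,3,4,5,6,8,9}:21  {1,4,5,6,7,8,9}:42  {2,3,4,5,6,8,9}:35  {2,3,5,6,7,8,9}:140  {3,4,5,6,7,8,9}:105
  |U|=8: {0,1,4,5,6,7,8,9}:168  {0,2,3,5,6,7,8,9}:560  {0,3,4,5,6,7,8,9}:420  {1,2,3,4,5,6,8,9}:56  {1,3,4,5,6,7,8,9}:168  {2,3,4,5,6,7,8,9}:280
  start at 0(u): 504
  start at 1(t): 1260
  start at 2(r): 756
sum over floor = 2520

2520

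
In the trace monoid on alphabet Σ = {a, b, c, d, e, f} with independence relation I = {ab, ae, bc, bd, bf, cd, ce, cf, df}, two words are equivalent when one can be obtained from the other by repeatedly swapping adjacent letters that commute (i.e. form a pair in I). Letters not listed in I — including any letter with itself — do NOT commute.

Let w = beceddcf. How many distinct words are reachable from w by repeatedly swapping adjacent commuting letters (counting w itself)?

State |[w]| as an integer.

84

piece 0:b — minimal
piece 1:e rests on {0:b}
piece 2:c — minimal
piece 3:e rests on {1:e}
piece 4:d rests on {3:e}
piece 5:d rests on {4:d}
piece 6:c rests on {2:c}
piece 7:f rests on {3:e}
minimal pieces: {0:b, 2:c}
ways to finish when only these pieces remain (= sum over removing one remaining piece with nothing left below it):
  1 left: {5}→1  {6}→1  {7}→1
  2 left: {2,6}→1  {4,5}→1  {5,6}→2  {5,7}→2  {6,7}→2
  3 left: {2,5,6}→3  {2,6,7}→3  {4,5,6}→3  {4,5,7}→3  {5,6,7}→6
  4 left: {2,4,5,6}→6  {2,5,6,7}→12  {3,4,5,7}→3  {4,5,6,7}→12
  5 left: {1,3,4,5,7}→3  {2,4,5,6,7}→30  {3,4,5,6,7}→15
  6 left: {0,1,3,4,5,7}→3  {1,3,4,5,6,7}→18  {2,3,4,5,6,7}→45
  placing 0:b first → 63 extensions
  placing 2:c first → 21 extensions
total linear extensions = 84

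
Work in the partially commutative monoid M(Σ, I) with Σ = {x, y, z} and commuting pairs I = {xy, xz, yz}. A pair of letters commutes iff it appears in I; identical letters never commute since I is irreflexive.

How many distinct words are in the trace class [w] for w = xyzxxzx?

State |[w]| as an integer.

0(x) covers ∅
1(y) covers ∅
2(z) covers ∅
3(x) covers 0:x
4(x) covers 3:x
5(z) covers 2:z
6(x) covers 4:x
floor of heap: 0:x, 1:y, 2:z
completions by unplaced set U, small U first (add the entries for U minus each lowest piece of U):
  |U|=1: {1}:1  {5}:1  {6}:1
  |U|=2: {1,5}:2  {1,6}:2  {2,5}:1  {4,6}:1  {5,6}:2
  |U|=3: {1,2,5}:3  {1,4,6}:3  {1,5,6}:6  {2,5,6}:3  {3,4,6}:1  {4,5,6}:3
  |U|=4: {0,3,4,6}:1  {1,2,5,6}:12  {1,3,4,6}:4  {1,4,5,6}:12  {2,4,5,6}:6  {3,4,5,6}:4
  |U|=5: {0,1,3,4,6}:5  {0,3,4,5,6}:5  {1,2,4,5,6}:30  {1,3,4,5,6}:20  {2,3,4,5,6}:10
  start at 0(x): 60
  start at 1(y): 15
  start at 2(z): 30
sum over floor = 105

105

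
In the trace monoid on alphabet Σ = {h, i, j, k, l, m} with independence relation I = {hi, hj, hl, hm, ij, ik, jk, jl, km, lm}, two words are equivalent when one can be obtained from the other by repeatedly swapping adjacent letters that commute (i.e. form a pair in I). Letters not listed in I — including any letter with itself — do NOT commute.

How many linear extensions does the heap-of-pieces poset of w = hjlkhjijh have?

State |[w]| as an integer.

756

drop 0:h onto floor
drop 1:j onto floor
drop 2:l onto floor
drop 3:k onto {0:h, 2:l}
drop 4:h onto {3:k}
drop 5:j onto {1:j}
drop 6:i onto {2:l}
drop 7:j onto {5:j}
drop 8:h onto {4:h}
ground layer = {0:h, 1:j, 2:l}
drop-orders for the pieces not yet dropped (sum over which currently-grounded one goes next):
  1 to go: {6} 1  {7} 1  {8} 1
  2 to go: {4,8} 1  {5,7} 1  {6,7} 2  {6,8} 2  {7,8} 2
  3 to go: {1,5,7} 1  {3,4,8} 1  {4,6,8} 3  {4,7,8} 3  {5,6,7} 3  {5,7,8} 3  {6,7,8} 6
  4 to go: {0,3,4,8} 1  {1,5,6,7} 4  {1,5,7,8} 4  {3,4,6,8} 4  {3,4,7,8} 4  {4,5,7,8} 6  {4,6,7,8} 12  {5,6,7,8} 12
  5 to go: {0,3,4,6,8} 5  {0,3,4,7,8} 5  {1,4,5,7,8} 10  {1,5,6,7,8} 20  {2,3,4,6,8} 4  {3,4,5,7,8} 10  {3,4,6,7,8} 20  {4,5,6,7,8} 30
  6 to go: {0,2,3,4,6,8} 9  {0,3,4,5,7,8} 15  {0,3,4,6,7,8} 30  {1,3,4,5,7,8} 20  {1,4,5,6,7,8} 60  {2,3,4,6,7,8} 24  {3,4,5,6,7,8} 60
  7 to go: {0,1,3,4,5,7,8} 35  {0,2,3,4,6,7,8} 63  {0,3,4,5,6,7,8} 105  {1,3,4,5,6,7,8} 140  {2,3,4,5,6,7,8} 84
  if 0:h drops first: 224 orders
  if 1:j drops first: 252 orders
  if 2:l drops first: 280 orders
heap linearizations: 756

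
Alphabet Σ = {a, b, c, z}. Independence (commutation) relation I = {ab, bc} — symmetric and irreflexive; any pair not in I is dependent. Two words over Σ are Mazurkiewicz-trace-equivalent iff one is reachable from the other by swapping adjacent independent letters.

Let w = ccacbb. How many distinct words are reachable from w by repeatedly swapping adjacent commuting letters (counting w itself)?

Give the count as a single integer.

0(c) covers ∅
1(c) covers 0:c
2(a) covers 1:c
3(c) covers 2:a
4(b) covers ∅
5(b) covers 4:b
floor of heap: 0:c, 4:b
completions by unplaced set U, small U first (add the entries for U minus each lowest piece of U):
  |U|=1: {3}:1  {5}:1
  |U|=2: {2,3}:1  {3,5}:2  {4,5}:1
  |U|=3: {1,2,3}:1  {2,3,5}:3  {3,4,5}:3
  |U|=4: {0,1,2,3}:1  {1,2,3,5}:4  {2,3,4,5}:6
  start at 0(c): 10
  start at 4(b): 5
sum over floor = 15

15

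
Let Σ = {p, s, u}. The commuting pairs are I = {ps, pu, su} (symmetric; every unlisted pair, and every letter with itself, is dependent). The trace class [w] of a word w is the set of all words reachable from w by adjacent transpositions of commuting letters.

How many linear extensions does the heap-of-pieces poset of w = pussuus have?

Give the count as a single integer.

#0=p has no predecessor
#1=u has no predecessor
#2=s has no predecessor
#3=s depends on [2:s]
#4=u depends on [1:u]
#5=u depends on [4:u]
#6=s depends on [3:s]
sources: [0:p, 1:u, 2:s]
N(rest) = Σ N(rest − s) over sources s of rest; N(one piece) = 1:
  size 1 → [0]=1  [5]=1  [6]=1
  size 2 → [0,5]=2  [0,6]=2  [3,6]=1  [4,5]=1  [5,6]=2
  size 3 → [0,3,6]=3  [0,4,5]=3  [0,5,6]=6  [1,4,5]=1  [2,3,6]=1  [3,5,6]=3  [4,5,6]=3
  size 4 → [0,1,4,5]=4  [0,2,3,6]=4  [0,3,5,6]=12  [0,4,5,6]=12  [1,4,5,6]=4  [2,3,5,6]=4  [3,4,5,6]=6
  size 5 → [0,1,4,5,6]=20  [0,2,3,5,6]=20  [0,3,4,5,6]=30  [1,3,4,5,6]=10  [2,3,4,5,6]=10
  first=0(p) contributes 20
  first=1(u) contributes 60
  first=2(s) contributes 60
|[w]| = 140

140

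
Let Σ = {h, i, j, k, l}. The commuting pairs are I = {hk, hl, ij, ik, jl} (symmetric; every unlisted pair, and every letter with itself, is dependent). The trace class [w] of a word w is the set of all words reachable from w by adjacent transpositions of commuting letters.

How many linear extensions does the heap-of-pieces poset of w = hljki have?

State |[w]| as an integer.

8

piece 0:h — minimal
piece 1:l — minimal
piece 2:j rests on {0:h}
piece 3:k rests on {1:l, 2:j}
piece 4:i rests on {0:h, 1:l}
minimal pieces: {0:h, 1:l}
ways to finish when only these pieces remain (= sum over removing one remaining piece with nothing left below it):
  1 left: {3}→1  {4}→1
  2 left: {2,3}→1  {3,4}→2
  3 left: {1,3,4}→2  {2,3,4}→3
  placing 0:h first → 5 extensions
  placing 1:l first → 3 extensions
total linear extensions = 8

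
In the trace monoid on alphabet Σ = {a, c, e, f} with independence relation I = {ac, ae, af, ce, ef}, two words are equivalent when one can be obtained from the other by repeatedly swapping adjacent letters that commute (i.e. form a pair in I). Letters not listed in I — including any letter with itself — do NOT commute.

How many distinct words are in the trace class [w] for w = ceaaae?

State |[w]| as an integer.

0(c) covers ∅
1(e) covers ∅
2(a) covers ∅
3(a) covers 2:a
4(a) covers 3:a
5(e) covers 1:e
floor of heap: 0:c, 1:e, 2:a
completions by unplaced set U, small U first (add the entries for U minus each lowest piece of U):
  |U|=1: {0}:1  {4}:1  {5}:1
  |U|=2: {0,4}:2  {0,5}:2  {1,5}:1  {3,4}:1  {4,5}:2
  |U|=3: {0,1,5}:3  {0,3,4}:3  {0,4,5}:6  {1,4,5}:3  {2,3,4}:1  {3,4,5}:3
  |U|=4: {0,1,4,5}:12  {0,2,3,4}:4  {0,3,4,5}:12  {1,3,4,5}:6  {2,3,4,5}:4
  start at 0(c): 10
  start at 1(e): 20
  start at 2(a): 30
sum over floor = 60

60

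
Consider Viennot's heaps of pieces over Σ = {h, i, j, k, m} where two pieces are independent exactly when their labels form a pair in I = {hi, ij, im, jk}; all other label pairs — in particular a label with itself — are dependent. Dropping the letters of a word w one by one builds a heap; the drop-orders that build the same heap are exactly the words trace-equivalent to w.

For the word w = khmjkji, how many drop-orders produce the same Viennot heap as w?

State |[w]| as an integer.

drop 0:k onto floor
drop 1:h onto {0:k}
drop 2:m onto {1:h}
drop 3:j onto {2:m}
drop 4:k onto {2:m}
drop 5:j onto {3:j}
drop 6:i onto {4:k}
ground layer = {0:k}
drop-orders for the pieces not yet dropped (sum over which currently-grounded one goes next):
  1 to go: {5} 1  {6} 1
  2 to go: {3,5} 1  {4,6} 1  {5,6} 2
  3 to go: {3,5,6} 3  {4,5,6} 3
  4 to go: {3,4,5,6} 6
  5 to go: {2,3,4,5,6} 6
  if 0:k drops first: 6 orders

6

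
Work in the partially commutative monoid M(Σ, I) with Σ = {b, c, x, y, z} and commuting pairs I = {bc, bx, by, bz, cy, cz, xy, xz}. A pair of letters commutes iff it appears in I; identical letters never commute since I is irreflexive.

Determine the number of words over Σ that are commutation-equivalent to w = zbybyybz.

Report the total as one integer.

0(z) covers ∅
1(b) covers ∅
2(y) covers 0:z
3(b) covers 1:b
4(y) covers 2:y
5(y) covers 4:y
6(b) covers 3:b
7(z) covers 5:y
floor of heap: 0:z, 1:b
completions by unplaced set U, small U first (add the entries for U minus each lowest piece of U):
  |U|=1: {6}:1  {7}:1
  |U|=2: {3,6}:1  {5,7}:1  {6,7}:2
  |U|=3: {1,3,6}:1  {3,6,7}:3  {4,5,7}:1  {5,6,7}:3
  |U|=4: {1,3,6,7}:4  {2,4,5,7}:1  {3,5,6,7}:6  {4,5,6,7}:4
  |U|=5: {0,2,4,5,7}:1  {1,3,5,6,7}:10  {2,4,5,6,7}:5  {3,4,5,6,7}:10
  |U|=6: {0,2,4,5,6,7}:6  {1,3,4,5,6,7}:20  {2,3,4,5,6,7}:15
  start at 0(z): 35
  start at 1(b): 21
sum over floor = 56

56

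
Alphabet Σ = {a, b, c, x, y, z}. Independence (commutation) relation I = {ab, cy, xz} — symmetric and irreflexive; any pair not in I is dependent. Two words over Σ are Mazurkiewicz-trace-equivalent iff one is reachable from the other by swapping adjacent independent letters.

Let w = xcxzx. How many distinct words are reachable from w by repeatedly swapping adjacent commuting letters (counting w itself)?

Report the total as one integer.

piece 0:x — minimal
piece 1:c rests on {0:x}
piece 2:x rests on {1:c}
piece 3:z rests on {1:c}
piece 4:x rests on {2:x}
minimal pieces: {0:x}
ways to finish when only these pieces remain (= sum over removing one remaining piece with nothing left below it):
  1 left: {3}→1  {4}→1
  2 left: {2,4}→1  {3,4}→2
  3 left: {2,3,4}→3
  placing 0:x first → 3 extensions

3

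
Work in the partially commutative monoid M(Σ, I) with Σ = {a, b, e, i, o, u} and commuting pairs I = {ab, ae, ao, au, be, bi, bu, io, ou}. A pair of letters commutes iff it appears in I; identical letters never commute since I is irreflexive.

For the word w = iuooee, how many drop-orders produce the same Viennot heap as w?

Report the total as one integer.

6

0(i) covers ∅
1(u) covers 0:i
2(o) covers ∅
3(o) covers 2:o
4(e) covers 1:u, 3:o
5(e) covers 4:e
floor of heap: 0:i, 2:o
completions by unplaced set U, small U first (add the entries for U minus each lowest piece of U):
  |U|=1: {5}:1
  |U|=2: {4,5}:1
  |U|=3: {1,4,5}:1  {3,4,5}:1
  |U|=4: {0,1,4,5}:1  {1,3,4,5}:2  {2,3,4,5}:1
  start at 0(i): 3
  start at 2(o): 3
sum over floor = 6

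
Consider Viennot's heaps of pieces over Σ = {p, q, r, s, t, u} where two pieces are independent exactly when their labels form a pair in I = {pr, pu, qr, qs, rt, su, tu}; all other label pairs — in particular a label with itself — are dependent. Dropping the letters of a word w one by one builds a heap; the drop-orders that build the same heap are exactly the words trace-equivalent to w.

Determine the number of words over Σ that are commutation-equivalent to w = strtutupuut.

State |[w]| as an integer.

252

0(s) covers ∅
1(t) covers 0:s
2(r) covers 0:s
3(t) covers 1:t
4(u) covers 2:r
5(t) covers 3:t
6(u) covers 4:u
7(p) covers 5:t
8(u) covers 6:u
9(u) covers 8:u
10(t) covers 7:p
floor of heap: 0:s
completions by unplaced set U, small U first (add the entries for U minus each lowest piece of U):
  |U|=1: {9}:1  {10}:1
  |U|=2: {7,10}:1  {8,9}:1  {9,10}:2
  |U|=3: {5,7,10}:1  {6,8,9}:1  {7,9,10}:3  {8,9,10}:3
  |U|=4: {3,5,7,10}:1  {4,6,8,9}:1  {5,7,9,10}:4  {6,8,9,10}:4  {7,8,9,10}:6
  |U|=5: {1,3,5,7,10}:1  {2,4,6,8,9}:1  {3,5,7,9,10}:5  {4,6,8,9,10}:5  {5,7,8,9,10}:10  {6,7,8,9,10}:10
  |U|=6: {1,3,5,7,9,10}:6  {2,4,6,8,9,10}:6  {3,5,7,8,9,10}:15  {4,6,7,8,9,10}:15  {5,6,7,8,9,10}:20
  |U|=7: {1,3,5,7,8,9,10}:21  {2,4,6,7,8,9,10}:21  {3,5,6,7,8,9,10}:35  {4,5,6,7,8,9,10}:35
  |U|=8: {1,3,5,6,7,8,9,10}:56  {2,4,5,6,7,8,9,10}:56  {3,4,5,6,7,8,9,10}:70
  |U|=9: {1,3,4,5,6,7,8,9,10}:126  {2,3,4,5,6,7,8,9,10}:126
  start at 0(s): 252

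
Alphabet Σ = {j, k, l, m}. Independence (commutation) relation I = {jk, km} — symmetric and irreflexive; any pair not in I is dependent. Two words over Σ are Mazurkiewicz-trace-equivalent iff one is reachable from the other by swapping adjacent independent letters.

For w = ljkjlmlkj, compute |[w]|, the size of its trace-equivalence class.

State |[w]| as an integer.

6

#0=l has no predecessor
#1=j depends on [0:l]
#2=k depends on [0:l]
#3=j depends on [1:j]
#4=l depends on [2:k, 3:j]
#5=m depends on [4:l]
#6=l depends on [5:m]
#7=k depends on [6:l]
#8=j depends on [6:l]
sources: [0:l]
N(rest) = Σ N(rest − s) over sources s of rest; N(one piece) = 1:
  size 1 → [7]=1  [8]=1
  size 2 → [7,8]=2
  size 3 → [6,7,8]=2
  size 4 → [5,6,7,8]=2
  size 5 → [4,5,6,7,8]=2
  size 6 → [2,4,5,6,7,8]=2  [3,4,5,6,7,8]=2
  size 7 → [1,3,4,5,6,7,8]=2  [2,3,4,5,6,7,8]=4
  first=0(l) contributes 6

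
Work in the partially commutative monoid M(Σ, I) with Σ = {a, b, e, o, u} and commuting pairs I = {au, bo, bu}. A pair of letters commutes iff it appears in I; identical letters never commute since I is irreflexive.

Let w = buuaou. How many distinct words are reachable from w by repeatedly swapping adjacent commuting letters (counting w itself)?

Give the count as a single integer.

6

0(b) covers ∅
1(u) covers ∅
2(u) covers 1:u
3(a) covers 0:b
4(o) covers 2:u, 3:a
5(u) covers 4:o
floor of heap: 0:b, 1:u
completions by unplaced set U, small U first (add the entries for U minus each lowest piece of U):
  |U|=1: {5}:1
  |U|=2: {4,5}:1
  |U|=3: {2,4,5}:1  {3,4,5}:1
  |U|=4: {0,3,4,5}:1  {1,2,4,5}:1  {2,3,4,5}:2
  start at 0(b): 3
  start at 1(u): 3
sum over floor = 6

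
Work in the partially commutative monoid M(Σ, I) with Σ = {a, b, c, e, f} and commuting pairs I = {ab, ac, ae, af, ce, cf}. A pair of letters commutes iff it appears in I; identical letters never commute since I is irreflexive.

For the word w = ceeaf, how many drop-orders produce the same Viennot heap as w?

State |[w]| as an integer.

#0=c has no predecessor
#1=e has no predecessor
#2=e depends on [1:e]
#3=a has no predecessor
#4=f depends on [2:e]
sources: [0:c, 1:e, 3:a]
N(rest) = Σ N(rest − s) over sources s of rest; N(one piece) = 1:
  size 1 → [0]=1  [3]=1  [4]=1
  size 2 → [0,3]=2  [0,4]=2  [2,4]=1  [3,4]=2
  size 3 → [0,2,4]=3  [0,3,4]=6  [1,2,4]=1  [2,3,4]=3
  first=0(c) contributes 4
  first=1(e) contributes 12
  first=3(a) contributes 4
|[w]| = 20

20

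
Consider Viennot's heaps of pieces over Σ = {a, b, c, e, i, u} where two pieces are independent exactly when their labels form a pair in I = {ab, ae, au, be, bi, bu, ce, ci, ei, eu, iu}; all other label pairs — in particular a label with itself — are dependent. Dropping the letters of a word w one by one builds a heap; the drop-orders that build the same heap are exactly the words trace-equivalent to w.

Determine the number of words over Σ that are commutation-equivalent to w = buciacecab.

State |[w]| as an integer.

160

piece 0:b — minimal
piece 1:u — minimal
piece 2:c rests on {0:b, 1:u}
piece 3:i — minimal
piece 4:a rests on {2:c, 3:i}
piece 5:c rests on {4:a}
piece 6:e — minimal
piece 7:c rests on {5:c}
piece 8:a rests on {7:c}
piece 9:b rests on {7:c}
minimal pieces: {0:b, 1:u, 3:i, 6:e}
ways to finish when only these pieces remain (= sum over removing one remaining piece with nothing left below it):
  1 left: {6}→1  {8}→1  {9}→1
  2 left: {6,8}→2  {6,9}→2  {8,9}→2
  3 left: {6,8,9}→6  {7,8,9}→2
  4 left: {5,7,8,9}→2  {6,7,8,9}→8
  5 left: {4,5,7,8,9}→2  {5,6,7,8,9}→10
  6 left: {2,4,5,7,8,9}→2  {3,4,5,7,8,9}→2  {4,5,6,7,8,9}→12
  7 left: {0,2,4,5,7,8,9}→2  {1,2,4,5,7,8,9}→2  {2,3,4,5,7,8,9}→4  {2,4,5,6,7,8,9}→14  {3,4,5,6,7,8,9}→14
  8 left: {0,1,2,4,5,7,8,9}→4  {0,2,3,4,5,7,8,9}→6  {0,2,4,5,6,7,8,9}→16  {1,2,3,4,5,7,8,9}→6  {1,2,4,5,6,7,8,9}→16  {2,3,4,5,6,7,8,9}→32
  placing 0:b first → 54 extensions
  placing 1:u first → 54 extensions
  placing 3:i first → 36 extensions
  placing 6:e first → 16 extensions
total linear extensions = 160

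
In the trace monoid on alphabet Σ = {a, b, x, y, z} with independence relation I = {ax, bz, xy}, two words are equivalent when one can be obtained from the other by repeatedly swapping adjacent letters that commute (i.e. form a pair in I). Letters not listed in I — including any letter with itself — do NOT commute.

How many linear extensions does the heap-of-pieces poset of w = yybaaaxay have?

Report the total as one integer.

0(y) covers ∅
1(y) covers 0:y
2(b) covers 1:y
3(a) covers 2:b
4(a) covers 3:a
5(a) covers 4:a
6(x) covers 2:b
7(a) covers 5:a
8(y) covers 7:a
floor of heap: 0:y
completions by unplaced set U, small U first (add the entries for U minus each lowest piece of U):
  |U|=1: {6}:1  {8}:1
  |U|=2: {6,8}:2  {7,8}:1
  |U|=3: {5,7,8}:1  {6,7,8}:3
  |U|=4: {4,5,7,8}:1  {5,6,7,8}:4
  |U|=5: {3,4,5,7,8}:1  {4,5,6,7,8}:5
  |U|=6: {3,4,5,6,7,8}:6
  |U|=7: {2,3,4,5,6,7,8}:6
  start at 0(y): 6

6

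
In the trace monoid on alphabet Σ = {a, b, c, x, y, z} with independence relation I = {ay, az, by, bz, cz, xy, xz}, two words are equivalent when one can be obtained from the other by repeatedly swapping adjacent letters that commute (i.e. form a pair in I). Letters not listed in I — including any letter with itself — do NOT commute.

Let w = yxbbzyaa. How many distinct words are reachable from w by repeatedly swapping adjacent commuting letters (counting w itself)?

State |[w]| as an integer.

0(y) covers ∅
1(x) covers ∅
2(b) covers 1:x
3(b) covers 2:b
4(z) covers 0:y
5(y) covers 4:z
6(a) covers 3:b
7(a) covers 6:a
floor of heap: 0:y, 1:x
completions by unplaced set U, small U first (add the entries for U minus each lowest piece of U):
  |U|=1: {5}:1  {7}:1
  |U|=2: {4,5}:1  {5,7}:2  {6,7}:1
  |U|=3: {0,4,5}:1  {3,6,7}:1  {4,5,7}:3  {5,6,7}:3
  |U|=4: {0,4,5,7}:4  {2,3,6,7}:1  {3,5,6,7}:4  {4,5,6,7}:6
  |U|=5: {0,4,5,6,7}:10  {1,2,3,6,7}:1  {2,3,5,6,7}:5  {3,4,5,6,7}:10
  |U|=6: {0,3,4,5,6,7}:20  {1,2,3,5,6,7}:6  {2,3,4,5,6,7}:15
  start at 0(y): 21
  start at 1(x): 35
sum over floor = 56

56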